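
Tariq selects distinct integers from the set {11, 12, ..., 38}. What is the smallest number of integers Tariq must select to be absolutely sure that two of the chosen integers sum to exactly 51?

A set avoiding the sum 51 can contain at most one of each pair {x, 51−x}, plus the 2 elements whose complement lies outside the range.
The integers 11, …, 25 (15 of them) are such a set: any two sum to at least 11+12 = 23 and at most 24+25 = 49 < 51.
By the pigeonhole principle, any 16th integer completes one of the 13 pairs, so 16 choices force a sum of 51.

16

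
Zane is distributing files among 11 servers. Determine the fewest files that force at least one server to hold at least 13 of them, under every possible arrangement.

133

With 132 files one could put exactly 12 in each of the 11 servers, and no server would reach 13.
Pigeonhole: one more file must land in a server that already has 12, giving it 13.
So 11 × 12 + 1 = 133 files are required.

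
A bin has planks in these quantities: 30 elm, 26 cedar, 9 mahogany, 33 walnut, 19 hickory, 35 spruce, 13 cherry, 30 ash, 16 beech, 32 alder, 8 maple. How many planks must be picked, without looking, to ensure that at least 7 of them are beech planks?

242

In the worst case for collecting beech planks, every non-beech plank comes out first.
There are 30 + 26 + 9 + 33 + 19 + 35 + 13 + 30 + 32 + 8 = 235 non-beech planks altogether.
After those, each further plank must be beech, so 235 + 7 = 242 draws guarantee 7 beech planks.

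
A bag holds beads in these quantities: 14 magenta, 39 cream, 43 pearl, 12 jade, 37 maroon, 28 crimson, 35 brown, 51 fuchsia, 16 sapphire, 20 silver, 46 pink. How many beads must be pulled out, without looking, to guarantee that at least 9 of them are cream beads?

In the worst case for collecting cream beads, every non-cream bead comes out first.
There are 14 + 43 + 12 + 37 + 28 + 35 + 51 + 16 + 20 + 46 = 302 non-cream beads altogether.
After those, each further bead must be cream, so 302 + 9 = 311 draws guarantee 9 cream beads.

311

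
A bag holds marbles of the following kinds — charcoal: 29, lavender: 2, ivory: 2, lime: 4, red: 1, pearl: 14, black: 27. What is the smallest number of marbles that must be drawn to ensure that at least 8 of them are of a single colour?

By the pigeonhole principle, put each drawn marble into a box by colour. The largest draw with every box below 8 takes min(count, 7) from each colour; colours with fewer than 7 contribute all they have.
Σ min(cᵢ, 7) = 7 + 2 + 2 + 4 + 1 + 7 + 7 = 30.
Draw number 30 + 1 = 31 must push one box to 8.

31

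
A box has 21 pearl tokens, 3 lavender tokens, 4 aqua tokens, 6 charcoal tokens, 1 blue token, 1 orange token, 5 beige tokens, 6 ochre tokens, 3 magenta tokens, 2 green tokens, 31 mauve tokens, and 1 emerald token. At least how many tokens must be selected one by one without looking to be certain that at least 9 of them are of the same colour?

49

The 12 colours are the holes; the tokens drawn are the pigeons.
To avoid 9 of any one colour, the worst case takes at most 8 of each colour, or every token of a colour that has fewer than 8.
That gives 8 + 3 + 4 + 6 + 1 + 1 + 5 + 6 + 3 + 2 + 8 + 1 = 48 tokens with no colour reaching 9.
The next token forces some colour to 9, so 48 + 1 = 49.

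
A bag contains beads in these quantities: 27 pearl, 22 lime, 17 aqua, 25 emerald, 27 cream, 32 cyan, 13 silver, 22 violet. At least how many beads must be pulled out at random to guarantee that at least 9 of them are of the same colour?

65

Put each drawn bead into a box by colour. The largest draw with every box below 9 takes min(count, 8) from each colour.
Σ min(cᵢ, 8) = 8 + 8 + 8 + 8 + 8 + 8 + 8 + 8 = 64.
Draw number 64 + 1 = 65 must push one box to 9.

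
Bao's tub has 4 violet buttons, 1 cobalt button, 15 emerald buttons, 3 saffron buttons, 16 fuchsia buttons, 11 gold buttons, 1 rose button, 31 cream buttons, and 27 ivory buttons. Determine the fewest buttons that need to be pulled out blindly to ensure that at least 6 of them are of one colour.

35

An adversary could hand out at most 5 buttons per colour (4 colours run out sooner): 4 + 1 + 5 + 3 + 5 + 5 + 1 + 5 + 5 = 34 buttons and still no colour has 6.
By pigeonhole, one more button lands in a colour already at 5, so 35 draws are enough and 34 are not.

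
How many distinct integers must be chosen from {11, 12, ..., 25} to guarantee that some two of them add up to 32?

Group the elements by complementary pair {x, 32−x}: {11,21}, {12,20}, {13,19}, …, giving 5 two-element pairs; the single value 16 (it cannot pair with itself since the integers are distinct); and 4 integers whose partner 32−x falls outside [11,25].
Treating each of those 10 groups as a pigeonhole, one can pick one integer per group — 10 integers — with no two summing to 32.
The 11th integer lands in an occupied pair, forcing a sum of 32.

11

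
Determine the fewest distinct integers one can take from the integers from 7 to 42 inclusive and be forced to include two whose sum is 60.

25

Two chosen integers sum to 60 exactly when both halves of some pair {x, 60−x} with 18 ≤ x ≤ 60−x ≤ 42 are chosen — 12 such pairs.
The remaining 12 elements (those with no distinct partner in range) can never complete a 60-sum, so the worst case takes all of them and one from each pair: 12 + 12 = 24.
By pigeonhole, the 25th integer has to be the second member of some pair, so 24 + 1 = 25.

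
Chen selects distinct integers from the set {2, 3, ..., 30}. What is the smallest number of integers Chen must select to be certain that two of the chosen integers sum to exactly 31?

Two chosen integers sum to 31 exactly when both halves of some pair {x, 31−x} with 2 ≤ x ≤ 31−x ≤ 29 are chosen — 14 such pairs.
The remaining 1 element (those with no distinct partner in range) can never complete a 31-sum, so the worst case takes all of them and one from each pair: 1 + 14 = 15.
The 16th integer has to be the second member of some pair, so 15 + 1 = 16.

16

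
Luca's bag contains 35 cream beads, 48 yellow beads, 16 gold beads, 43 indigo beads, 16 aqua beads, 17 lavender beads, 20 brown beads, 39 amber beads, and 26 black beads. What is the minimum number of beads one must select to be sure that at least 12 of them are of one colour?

Pigeonhole: put each drawn bead into a box by colour. The largest draw with every box below 12 takes min(count, 11) from each colour.
Σ min(cᵢ, 11) = 11 + 11 + 11 + 11 + 11 + 11 + 11 + 11 + 11 = 99.
Draw number 99 + 1 = 100 must push one box to 12.

100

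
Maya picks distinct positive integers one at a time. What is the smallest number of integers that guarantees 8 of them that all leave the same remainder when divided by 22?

Pigeonhole: the 22 residue classes mod 22 are the pigeonholes.
With 154 integers one could put 7 in each residue class and have no class reach 8.
The 155th integer pushes some class to 8, so 22·7 + 1 = 155.

155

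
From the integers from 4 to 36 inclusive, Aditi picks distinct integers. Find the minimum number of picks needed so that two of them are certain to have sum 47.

Two chosen integers sum to 47 exactly when both halves of some pair {x, 47−x} with 11 ≤ x ≤ 47−x ≤ 36 are chosen — 13 such pairs.
The remaining 7 elements (those with no distinct partner in range) can never complete a 47-sum, so the worst case takes all of them and one from each pair: 7 + 13 = 20.
Pigeonhole: the 21st integer has to be the second member of some pair, so 20 + 1 = 21.

21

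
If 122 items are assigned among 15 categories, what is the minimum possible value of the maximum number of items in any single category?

By pigeonhole, the 15 categories are the holes and the 122 items are the pigeons.
If every category held at most 8 items, the total would be at most 15 × 8 = 120, which is less than 122.
So some category holds at least ⌈122/15⌉ = 9 items.

9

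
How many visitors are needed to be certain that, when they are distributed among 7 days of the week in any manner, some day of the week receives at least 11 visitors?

71

With 70 visitors one could put exactly 10 in each of the 7 days of the week, and no day of the week would reach 11.
By the pigeonhole principle, one more visitor must land in a day of the week that already has 10, giving it 11.
So 7 × 10 + 1 = 71 visitors are required.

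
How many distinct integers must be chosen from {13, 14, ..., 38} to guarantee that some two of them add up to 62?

20

Two chosen integers sum to 62 exactly when both halves of some pair {x, 62−x} with 24 ≤ x ≤ 62−x ≤ 38 are chosen — 7 such pairs.
The remaining 12 elements (those with no distinct partner in range) can never complete a 62-sum, so the worst case takes all of them and one from each pair: 12 + 7 = 19.
The 20th integer has to be the second member of some pair, so 19 + 1 = 20.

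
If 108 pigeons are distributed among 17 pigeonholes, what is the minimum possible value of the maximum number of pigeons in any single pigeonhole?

7

By the pigeonhole principle, the 17 pigeonholes are the holes and the 108 pigeons are the pigeons.
If every pigeonhole held at most 6 pigeons, the total would be at most 17 × 6 = 102, which is less than 108.
So some pigeonhole holds at least ⌈108/17⌉ = 7 pigeons.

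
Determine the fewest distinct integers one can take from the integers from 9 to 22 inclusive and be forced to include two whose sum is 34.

10

A set avoiding the sum 34 can contain at most one of each pair {x, 34−x}, plus the 4 elements whose complement lies outside the range or equal to its own complement.
The integers 9, …, 17 (9 of them) are such a set: any two sum to at least 9+10 = 19 and at most 16+17 = 33 < 34.
Pigeonhole: any 10th integer completes one of the 5 pairs, so 10 choices force a sum of 34.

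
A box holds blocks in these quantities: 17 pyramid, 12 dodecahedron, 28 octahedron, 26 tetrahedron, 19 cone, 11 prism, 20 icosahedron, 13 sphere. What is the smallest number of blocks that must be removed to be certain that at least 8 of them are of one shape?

Put each drawn block into a box by shape. The largest draw with every box below 8 takes min(count, 7) from each shape.
Σ min(cᵢ, 7) = 7 + 7 + 7 + 7 + 7 + 7 + 7 + 7 = 56.
Draw number 56 + 1 = 57 must push one box to 8.

57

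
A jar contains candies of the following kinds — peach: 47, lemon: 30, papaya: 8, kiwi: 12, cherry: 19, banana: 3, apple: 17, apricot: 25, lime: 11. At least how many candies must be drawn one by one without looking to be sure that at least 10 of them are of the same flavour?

75

An adversary could hand out at most 9 candies per flavour (papaya, banana run out sooner): 9 + 9 + 8 + 9 + 9 + 3 + 9 + 9 + 9 = 74 candies and still no flavour has 10.
By pigeonhole, one more candy lands in a flavour already at 9, so 75 draws are enough and 74 are not.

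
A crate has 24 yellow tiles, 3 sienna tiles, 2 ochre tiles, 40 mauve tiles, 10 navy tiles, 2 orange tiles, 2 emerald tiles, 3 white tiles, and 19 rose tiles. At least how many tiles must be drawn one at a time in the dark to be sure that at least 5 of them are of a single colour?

An adversary could hand out at most 4 tiles per colour (5 colours run out sooner): 4 + 3 + 2 + 4 + 4 + 2 + 2 + 3 + 4 = 28 tiles and still no colour has 5.
One more tile lands in a colour already at 4, so 29 draws are enough and 28 are not.

29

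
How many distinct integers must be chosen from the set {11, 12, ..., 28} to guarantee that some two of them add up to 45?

13

Two chosen integers sum to 45 exactly when both halves of some pair {x, 45−x} with 17 ≤ x ≤ 45−x ≤ 28 are chosen — 6 such pairs.
The remaining 6 elements (those with no distinct partner in range) can never complete a 45-sum, so the worst case takes all of them and one from each pair: 6 + 6 = 12.
Pigeonhole: the 13th integer has to be the second member of some pair, so 12 + 1 = 13.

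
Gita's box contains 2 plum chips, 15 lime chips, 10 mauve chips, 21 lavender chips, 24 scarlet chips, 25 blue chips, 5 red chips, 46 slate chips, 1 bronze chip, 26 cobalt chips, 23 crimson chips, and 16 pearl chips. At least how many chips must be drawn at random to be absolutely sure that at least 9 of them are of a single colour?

An adversary could hand out at most 8 chips per colour (plum, red, bronze run out sooner): 2 + 8 + 8 + 8 + 8 + 8 + 5 + 8 + 1 + 8 + 8 + 8 = 80 chips and still no colour has 9.
One more chip lands in a colour already at 8, so 81 draws are enough and 80 are not.

81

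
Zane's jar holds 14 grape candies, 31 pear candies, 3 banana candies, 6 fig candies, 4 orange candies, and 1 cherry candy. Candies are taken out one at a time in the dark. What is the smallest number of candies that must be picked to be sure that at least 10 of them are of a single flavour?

33

By pigeonhole, the 6 flavours are the holes; the candies drawn are the pigeons.
To avoid 10 of any one flavour, the worst case takes at most 9 of each flavour, or every candy of a flavour that has fewer than 9.
That gives 9 + 9 + 3 + 6 + 4 + 1 = 32 candies with no flavour reaching 10.
The next candy forces some flavour to 10, so 32 + 1 = 33.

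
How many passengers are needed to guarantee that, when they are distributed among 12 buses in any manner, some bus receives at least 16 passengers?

181

With 180 passengers one could put exactly 15 in each of the 12 buses, and no bus would reach 16.
One more passenger must land in a bus that already has 15, giving it 16.
So 12 × 15 + 1 = 181 passengers are required.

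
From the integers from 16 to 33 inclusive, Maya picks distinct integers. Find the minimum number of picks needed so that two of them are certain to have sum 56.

Two chosen integers sum to 56 exactly when both halves of some pair {x, 56−x} with 23 ≤ x ≤ 56−x ≤ 33 are chosen — 5 such pairs.
The remaining 8 elements (those with no distinct partner in range) can never complete a 56-sum, so the worst case takes all of them and one from each pair: 8 + 5 = 13.
The 14th integer has to be the second member of some pair, so 13 + 1 = 14.

14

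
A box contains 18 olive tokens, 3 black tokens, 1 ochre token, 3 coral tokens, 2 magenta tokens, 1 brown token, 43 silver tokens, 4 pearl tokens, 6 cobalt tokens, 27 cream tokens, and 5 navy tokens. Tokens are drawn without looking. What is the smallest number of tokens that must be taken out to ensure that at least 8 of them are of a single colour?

47

The 11 colours are the holes; the tokens drawn are the pigeons.
To avoid 8 of any one colour, the worst case takes at most 7 of each colour, or every token of a colour that has fewer than 7.
That gives 7 + 3 + 1 + 3 + 2 + 1 + 7 + 4 + 6 + 7 + 5 = 46 tokens with no colour reaching 8.
The next token forces some colour to 8, so 46 + 1 = 47.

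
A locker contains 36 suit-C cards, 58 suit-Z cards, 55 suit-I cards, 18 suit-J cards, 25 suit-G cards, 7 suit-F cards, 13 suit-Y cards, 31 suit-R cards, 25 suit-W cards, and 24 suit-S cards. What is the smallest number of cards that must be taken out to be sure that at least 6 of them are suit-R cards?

In the worst case for collecting suit-R cards, every non-suit-R card comes out first.
There are 36 + 58 + 55 + 18 + 25 + 7 + 13 + 25 + 24 = 261 non-suit-R cards altogether.
After those, each further card must be suit-R, so 261 + 6 = 267 draws guarantee 6 suit-R cards.

267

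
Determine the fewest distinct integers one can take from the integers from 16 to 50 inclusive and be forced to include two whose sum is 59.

22

A set avoiding the sum 59 can contain at most one of each pair {x, 59−x}, plus the 7 elements whose complement lies outside the range.
The integers 30, …, 50 (21 of them) are such a set: any two sum to at least 30+31 = 61 > 59.
Pigeonhole: any 22nd integer completes one of the 14 pairs, so 22 choices force a sum of 59.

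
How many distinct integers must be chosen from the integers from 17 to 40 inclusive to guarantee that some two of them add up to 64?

17

Two chosen integers sum to 64 exactly when both halves of some pair {x, 64−x} with 24 ≤ x ≤ 64−x ≤ 40 are chosen — 8 such pairs.
The remaining 8 elements (those with no distinct partner in range) can never complete a 64-sum, so the worst case takes all of them and one from each pair: 8 + 8 = 16.
By the pigeonhole principle, the 17th integer has to be the second member of some pair, so 16 + 1 = 17.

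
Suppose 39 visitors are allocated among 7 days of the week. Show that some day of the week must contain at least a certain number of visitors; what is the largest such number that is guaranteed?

6

The 7 days of the week are the holes and the 39 visitors are the pigeons.
If every day of the week held at most 5 visitors, the total would be at most 7 × 5 = 35, which is less than 39.
So some day of the week holds at least ⌈39/7⌉ = 6 visitors.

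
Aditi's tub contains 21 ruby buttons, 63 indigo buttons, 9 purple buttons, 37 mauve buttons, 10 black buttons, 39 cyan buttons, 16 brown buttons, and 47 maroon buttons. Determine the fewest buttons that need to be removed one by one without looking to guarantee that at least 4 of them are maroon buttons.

199

In the worst case for collecting maroon buttons, every non-maroon button comes out first.
There are 21 + 63 + 9 + 37 + 10 + 39 + 16 = 195 non-maroon buttons altogether.
After those, each further button must be maroon, so 195 + 4 = 199 draws guarantee 4 maroon buttons.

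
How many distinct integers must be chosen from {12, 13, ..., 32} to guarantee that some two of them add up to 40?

14

A set avoiding the sum 40 can contain at most one of each pair {x, 40−x}, plus the 5 elements whose complement lies outside the range or equal to its own complement.
The integers 20, …, 32 (13 of them) are such a set: any two sum to at least 20+21 = 41 > 40.
Any 14th integer completes one of the 8 pairs, so 14 choices force a sum of 40.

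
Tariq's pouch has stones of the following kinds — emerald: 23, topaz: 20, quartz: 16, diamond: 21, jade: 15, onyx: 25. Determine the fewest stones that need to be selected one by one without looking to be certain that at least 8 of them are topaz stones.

In the worst case for collecting topaz stones, every non-topaz stone comes out first.
There are 23 + 16 + 21 + 15 + 25 = 100 non-topaz stones altogether.
After those, each further stone must be topaz, so 100 + 8 = 108 draws guarantee 8 topaz stones.

108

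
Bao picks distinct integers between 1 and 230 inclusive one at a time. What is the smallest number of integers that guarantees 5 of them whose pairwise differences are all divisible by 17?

69

Integers whose pairwise differences are multiples of 17 are exactly those sharing a remainder mod 17. The 17 residue classes mod 17 are the pigeonholes.
With 68 integers one could put 4 in each residue class and have no class reach 5.
The 69th integer pushes some class to 5, so 17·4 + 1 = 69.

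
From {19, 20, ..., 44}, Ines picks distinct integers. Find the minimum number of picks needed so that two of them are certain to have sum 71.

Two chosen integers sum to 71 exactly when both halves of some pair {x, 71−x} with 27 ≤ x ≤ 71−x ≤ 44 are chosen — 9 such pairs.
The remaining 8 elements (those with no distinct partner in range) can never complete a 71-sum, so the worst case takes all of them and one from each pair: 8 + 9 = 17.
By the pigeonhole principle, the 18th integer has to be the second member of some pair, so 17 + 1 = 18.

18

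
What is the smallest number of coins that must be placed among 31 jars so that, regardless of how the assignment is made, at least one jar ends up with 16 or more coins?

466

With 465 coins one could put exactly 15 in each of the 31 jars, and no jar would reach 16.
By the pigeonhole principle, one more coin must land in a jar that already has 15, giving it 16.
So 31 × 15 + 1 = 466 coins are required.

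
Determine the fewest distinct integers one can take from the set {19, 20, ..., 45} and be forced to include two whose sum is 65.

15

Two chosen integers sum to 65 exactly when both halves of some pair {x, 65−x} with 20 ≤ x ≤ 65−x ≤ 45 are chosen — 13 such pairs.
The remaining 1 element (those with no distinct partner in range) can never complete a 65-sum, so the worst case takes all of them and one from each pair: 1 + 13 = 14.
By the pigeonhole principle, the 15th integer has to be the second member of some pair, so 14 + 1 = 15.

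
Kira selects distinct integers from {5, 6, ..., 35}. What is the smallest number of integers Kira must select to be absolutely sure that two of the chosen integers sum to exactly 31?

Group the elements by complementary pair {x, 31−x}: {5,26}, {6,25}, {7,24}, …, giving 11 two-element pairs and 9 integers whose partner 31−x falls outside [5,35].
Treating each of those 20 groups as a pigeonhole, one can pick one integer per group — 20 integers — with no two summing to 31.
The 21st integer lands in an occupied pair, forcing a sum of 31.

21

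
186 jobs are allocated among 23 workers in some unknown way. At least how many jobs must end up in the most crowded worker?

The 23 workers are the holes and the 186 jobs are the pigeons.
If every worker held at most 8 jobs, the total would be at most 23 × 8 = 184, which is less than 186.
So some worker holds at least ⌈186/23⌉ = 9 jobs.

9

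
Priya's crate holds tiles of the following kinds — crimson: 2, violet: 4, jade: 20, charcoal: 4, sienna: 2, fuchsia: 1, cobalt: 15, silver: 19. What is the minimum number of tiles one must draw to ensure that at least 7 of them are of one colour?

32

Put each drawn tile into a box by colour. The largest draw with every box below 7 takes min(count, 6) from each colour; colours with fewer than 6 contribute all they have.
Σ min(cᵢ, 6) = 2 + 4 + 6 + 4 + 2 + 1 + 6 + 6 = 31.
Draw number 31 + 1 = 32 must push one box to 7.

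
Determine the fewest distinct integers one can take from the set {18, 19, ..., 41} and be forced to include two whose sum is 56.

A set avoiding the sum 56 can contain at most one of each pair {x, 56−x}, plus the 4 elements whose complement lies outside the range or equal to its own complement.
The integers 28, …, 41 (14 of them) are such a set: any two sum to at least 28+29 = 57 > 56.
By the pigeonhole principle, any 15th integer completes one of the 10 pairs, so 15 choices force a sum of 56.

15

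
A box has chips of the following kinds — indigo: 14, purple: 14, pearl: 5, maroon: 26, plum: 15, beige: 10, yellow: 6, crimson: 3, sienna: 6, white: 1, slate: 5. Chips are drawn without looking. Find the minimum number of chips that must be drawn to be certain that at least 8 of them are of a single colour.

By pigeonhole, put each drawn chip into a box by colour. The largest draw with every box below 8 takes min(count, 7) from each colour; colours with fewer than 7 contribute all they have.
Σ min(cᵢ, 7) = 7 + 7 + 5 + 7 + 7 + 7 + 6 + 3 + 6 + 1 + 5 = 61.
Draw number 61 + 1 = 62 must push one box to 8.

62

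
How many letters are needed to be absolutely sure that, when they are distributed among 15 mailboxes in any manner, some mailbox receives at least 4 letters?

With 45 letters one could put exactly 3 in each of the 15 mailboxes, and no mailbox would reach 4.
By the pigeonhole principle, one more letter must land in a mailbox that already has 3, giving it 4.
So 15 × 3 + 1 = 46 letters are required.

46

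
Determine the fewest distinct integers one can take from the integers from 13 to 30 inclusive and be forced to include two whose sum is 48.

13

Group the elements by complementary pair {x, 48−x}: {18,30}, {19,29}, {20,28}, …, giving 6 two-element pairs; the single value 24 (it cannot pair with itself since the integers are distinct); and 5 integers whose partner 48−x falls outside [13,30].
Treating each of those 12 groups as a pigeonhole, one can pick one integer per group — 12 integers — with no two summing to 48.
The 13th integer lands in an occupied pair, forcing a sum of 48.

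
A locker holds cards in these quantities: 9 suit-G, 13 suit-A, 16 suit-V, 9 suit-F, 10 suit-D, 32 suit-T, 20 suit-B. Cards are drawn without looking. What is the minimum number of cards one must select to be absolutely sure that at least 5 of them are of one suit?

29

An adversary could hand out at most 4 cards per suit: 4 + 4 + 4 + 4 + 4 + 4 + 4 = 28 cards and still no suit has 5.
By pigeonhole, one more card lands in a suit already at 4, so 29 draws are enough and 28 are not.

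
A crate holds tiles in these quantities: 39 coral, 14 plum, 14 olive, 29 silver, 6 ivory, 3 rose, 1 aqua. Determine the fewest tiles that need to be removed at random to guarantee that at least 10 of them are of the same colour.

An adversary could hand out at most 9 tiles per colour (ivory, rose, aqua run out sooner): 9 + 9 + 9 + 9 + 6 + 3 + 1 = 46 tiles and still no colour has 10.
Pigeonhole: one more tile lands in a colour already at 9, so 47 draws are enough and 46 are not.

47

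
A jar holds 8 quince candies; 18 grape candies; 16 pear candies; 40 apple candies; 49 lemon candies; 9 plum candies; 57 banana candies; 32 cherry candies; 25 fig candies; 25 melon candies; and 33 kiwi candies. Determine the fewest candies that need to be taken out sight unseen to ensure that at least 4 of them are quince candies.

308

In the worst case for collecting quince candies, every non-quince candy comes out first.
There are 18 + 16 + 40 + 49 + 9 + 57 + 32 + 25 + 25 + 33 = 304 non-quince candies altogether.
After those, each further candy must be quince, so 304 + 4 = 308 draws guarantee 4 quince candies.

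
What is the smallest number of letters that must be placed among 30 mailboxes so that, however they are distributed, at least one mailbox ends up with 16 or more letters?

451

With 450 letters one could put exactly 15 in each of the 30 mailboxes, and no mailbox would reach 16.
By the pigeonhole principle, one more letter must land in a mailbox that already has 15, giving it 16.
So 30 × 15 + 1 = 451 letters are required.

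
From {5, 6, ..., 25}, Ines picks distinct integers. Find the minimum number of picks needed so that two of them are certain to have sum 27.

Two chosen integers sum to 27 exactly when both halves of some pair {x, 27−x} with 5 ≤ x ≤ 27−x ≤ 22 are chosen — 9 such pairs.
The remaining 3 elements (those with no distinct partner in range) can never complete a 27-sum, so the worst case takes all of them and one from each pair: 3 + 9 = 12.
The 13th integer has to be the second member of some pair, so 12 + 1 = 13.

13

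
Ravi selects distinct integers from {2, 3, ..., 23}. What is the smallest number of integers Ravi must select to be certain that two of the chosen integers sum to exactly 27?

13

A set avoiding the sum 27 can contain at most one of each pair {x, 27−x}, plus the 2 elements whose complement lies outside the range.
The integers 2, …, 13 (12 of them) are such a set: any two sum to at least 2+3 = 5 and at most 12+13 = 25 < 27.
By pigeonhole, any 13th integer completes one of the 10 pairs, so 13 choices force a sum of 27.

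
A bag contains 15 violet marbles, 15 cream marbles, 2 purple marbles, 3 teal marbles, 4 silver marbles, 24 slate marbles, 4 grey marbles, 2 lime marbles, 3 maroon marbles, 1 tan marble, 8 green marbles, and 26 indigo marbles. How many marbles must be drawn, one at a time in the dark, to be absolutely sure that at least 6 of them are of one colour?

By pigeonhole, put each drawn marble into a box by colour. The largest draw with every box below 6 takes min(count, 5) from each colour; colours with fewer than 5 contribute all they have.
Σ min(cᵢ, 5) = 5 + 5 + 2 + 3 + 4 + 5 + 4 + 2 + 3 + 1 + 5 + 5 = 44.
Draw number 44 + 1 = 45 must push one box to 6.

45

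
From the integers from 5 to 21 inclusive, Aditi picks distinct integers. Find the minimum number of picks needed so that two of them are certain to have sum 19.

Two chosen integers sum to 19 exactly when both halves of some pair {x, 19−x} with 5 ≤ x ≤ 19−x ≤ 14 are chosen — 5 such pairs.
The remaining 7 elements (those with no distinct partner in range) can never complete a 19-sum, so the worst case takes all of them and one from each pair: 7 + 5 = 12.
The 13th integer has to be the second member of some pair, so 12 + 1 = 13.

13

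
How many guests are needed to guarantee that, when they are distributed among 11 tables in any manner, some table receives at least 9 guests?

With 88 guests one could put exactly 8 in each of the 11 tables, and no table would reach 9.
One more guest must land in a table that already has 8, giving it 9.
So 11 × 8 + 1 = 89 guests are required.

89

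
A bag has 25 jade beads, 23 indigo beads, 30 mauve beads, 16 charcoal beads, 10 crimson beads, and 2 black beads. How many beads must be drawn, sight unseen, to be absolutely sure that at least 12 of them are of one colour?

The 6 colours are the holes; the beads drawn are the pigeons.
To avoid 12 of any one colour, the worst case takes at most 11 of each colour, or every bead of a colour that has fewer than 11.
That gives 11 + 11 + 11 + 11 + 10 + 2 = 56 beads with no colour reaching 12.
The next bead forces some colour to 12, so 56 + 1 = 57.

57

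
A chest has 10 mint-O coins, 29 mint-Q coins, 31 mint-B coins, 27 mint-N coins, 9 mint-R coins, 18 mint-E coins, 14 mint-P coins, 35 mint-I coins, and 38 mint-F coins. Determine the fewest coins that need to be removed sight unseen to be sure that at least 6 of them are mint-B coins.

186

In the worst case for collecting mint-B coins, every non-mint-B coin comes out first.
There are 10 + 29 + 27 + 9 + 18 + 14 + 35 + 38 = 180 non-mint-B coins altogether.
After those, each further coin must be mint-B, so 180 + 6 = 186 draws guarantee 6 mint-B coins.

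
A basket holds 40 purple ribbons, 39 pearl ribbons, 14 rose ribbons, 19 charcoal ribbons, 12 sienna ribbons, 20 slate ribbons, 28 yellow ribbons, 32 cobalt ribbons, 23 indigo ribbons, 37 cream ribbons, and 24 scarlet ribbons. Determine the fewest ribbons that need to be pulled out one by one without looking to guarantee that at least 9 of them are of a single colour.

By pigeonhole, the 11 colours are the holes; the ribbons drawn are the pigeons.
To avoid 9 of any one colour, the worst case takes at most 8 of each colour.
That gives 8 + 8 + 8 + 8 + 8 + 8 + 8 + 8 + 8 + 8 + 8 = 88 ribbons with no colour reaching 9.
The next ribbon forces some colour to 9, so 88 + 1 = 89.

89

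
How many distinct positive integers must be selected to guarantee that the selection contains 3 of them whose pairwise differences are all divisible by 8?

Integers whose pairwise differences are multiples of 8 are exactly those sharing a remainder mod 8. The 8 residue classes mod 8 are the pigeonholes.
With 16 integers one could put 2 in each residue class and have no class reach 3.
The 17th integer pushes some class to 3, so 8·2 + 1 = 17.

17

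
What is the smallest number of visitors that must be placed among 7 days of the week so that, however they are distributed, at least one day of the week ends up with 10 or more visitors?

With 63 visitors one could put exactly 9 in each of the 7 days of the week, and no day of the week would reach 10.
One more visitor must land in a day of the week that already has 9, giving it 10.
So 7 × 9 + 1 = 64 visitors are required.

64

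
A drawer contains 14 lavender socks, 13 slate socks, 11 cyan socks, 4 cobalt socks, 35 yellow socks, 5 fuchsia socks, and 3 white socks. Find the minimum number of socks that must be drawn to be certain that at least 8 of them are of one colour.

An adversary could hand out at most 7 socks per colour (cobalt, fuchsia, white run out sooner): 7 + 7 + 7 + 4 + 7 + 5 + 3 = 40 socks and still no colour has 8.
One more sock lands in a colour already at 7, so 41 draws are enough and 40 are not.

41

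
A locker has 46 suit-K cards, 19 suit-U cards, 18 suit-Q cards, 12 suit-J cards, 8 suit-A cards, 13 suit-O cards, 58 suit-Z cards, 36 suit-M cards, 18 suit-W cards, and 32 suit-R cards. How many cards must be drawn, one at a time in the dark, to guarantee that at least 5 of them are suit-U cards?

246

In the worst case for collecting suit-U cards, every non-suit-U card comes out first.
There are 46 + 18 + 12 + 8 + 13 + 58 + 36 + 18 + 32 = 241 non-suit-U cards altogether.
After those, each further card must be suit-U, so 241 + 5 = 246 draws guarantee 5 suit-U cards.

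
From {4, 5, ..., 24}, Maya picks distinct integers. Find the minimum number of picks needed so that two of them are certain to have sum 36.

16

A set avoiding the sum 36 can contain at most one of each pair {x, 36−x}, plus the 9 elements whose complement lies outside the range or equal to its own complement.
The integers 4, …, 18 (15 of them) are such a set: any two sum to at least 4+5 = 9 and at most 17+18 = 35 < 36.
Any 16th integer completes one of the 6 pairs, so 16 choices force a sum of 36.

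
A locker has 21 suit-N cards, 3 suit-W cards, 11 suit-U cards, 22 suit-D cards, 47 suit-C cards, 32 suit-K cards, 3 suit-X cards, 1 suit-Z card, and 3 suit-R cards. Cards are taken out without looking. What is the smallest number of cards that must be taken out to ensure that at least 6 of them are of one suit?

36

Put each drawn card into a box by suit. The largest draw with every box below 6 takes min(count, 5) from each suit; suits with fewer than 5 contribute all they have.
Σ min(cᵢ, 5) = 5 + 3 + 5 + 5 + 5 + 5 + 3 + 1 + 3 = 35.
Draw number 35 + 1 = 36 must push one box to 6.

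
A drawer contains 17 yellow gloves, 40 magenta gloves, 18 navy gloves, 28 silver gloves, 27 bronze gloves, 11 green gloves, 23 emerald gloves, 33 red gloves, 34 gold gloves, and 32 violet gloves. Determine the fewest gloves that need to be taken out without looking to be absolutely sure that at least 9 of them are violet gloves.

240

In the worst case for collecting violet gloves, every non-violet glove comes out first.
There are 17 + 40 + 18 + 28 + 27 + 11 + 23 + 33 + 34 = 231 non-violet gloves altogether.
After those, each further glove must be violet, so 231 + 9 = 240 draws guarantee 9 violet gloves.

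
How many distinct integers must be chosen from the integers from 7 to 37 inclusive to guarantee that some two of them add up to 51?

20

Group the elements by complementary pair {x, 51−x}: {14,37}, {15,36}, {16,35}, …, giving 12 two-element pairs and 7 integers whose partner 51−x falls outside [7,37].
Treating each of those 19 groups as a pigeonhole, one can pick one integer per group — 19 integers — with no two summing to 51.
The 20th integer lands in an occupied pair, forcing a sum of 51.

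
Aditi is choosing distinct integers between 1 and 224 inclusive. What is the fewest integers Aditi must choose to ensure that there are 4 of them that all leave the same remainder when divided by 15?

46

The 15 residue classes mod 15 are the pigeonholes.
With 45 integers one could put 3 in each residue class and have no class reach 4.
The 46th integer pushes some class to 4, so 15·3 + 1 = 46.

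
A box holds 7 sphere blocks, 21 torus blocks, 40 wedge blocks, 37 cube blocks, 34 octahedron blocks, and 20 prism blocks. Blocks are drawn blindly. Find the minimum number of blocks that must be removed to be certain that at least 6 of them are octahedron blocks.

131

In the worst case for collecting octahedron blocks, every non-octahedron block comes out first.
There are 7 + 21 + 40 + 37 + 20 = 125 non-octahedron blocks altogether.
After those, each further block must be octahedron, so 125 + 6 = 131 draws guarantee 6 octahedron blocks.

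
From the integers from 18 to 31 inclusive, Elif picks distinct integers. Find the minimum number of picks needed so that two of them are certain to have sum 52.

Group the elements by complementary pair {x, 52−x}: {21,31}, {22,30}, {23,29}, …, giving 5 two-element pairs, the single value 26 (it cannot pair with itself since the integers are distinct), and 3 integers whose partner 52−x falls outside [18,31].
By pigeonhole, treating each of those 9 groups as a pigeonhole, one can pick one integer per group — 9 integers — with no two summing to 52.
The 10th integer lands in an occupied pair, forcing a sum of 52.

10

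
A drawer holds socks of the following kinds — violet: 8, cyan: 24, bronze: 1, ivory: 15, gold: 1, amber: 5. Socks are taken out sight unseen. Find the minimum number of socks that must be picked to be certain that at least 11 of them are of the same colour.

By the pigeonhole principle, the 6 colours are the holes; the socks drawn are the pigeons.
To avoid 11 of any one colour, the worst case takes at most 10 of each colour, or every sock of a colour that has fewer than 10.
That gives 8 + 10 + 1 + 10 + 1 + 5 = 35 socks with no colour reaching 11.
The next sock forces some colour to 11, so 35 + 1 = 36.

36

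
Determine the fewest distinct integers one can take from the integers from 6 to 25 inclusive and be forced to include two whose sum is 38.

A set avoiding the sum 38 can contain at most one of each pair {x, 38−x}, plus the 8 elements whose complement lies outside the range or equal to its own complement.
The integers 6, …, 19 (14 of them) are such a set: any two sum to at least 6+7 = 13 and at most 18+19 = 37 < 38.
By pigeonhole, any 15th integer completes one of the 6 pairs, so 15 choices force a sum of 38.

15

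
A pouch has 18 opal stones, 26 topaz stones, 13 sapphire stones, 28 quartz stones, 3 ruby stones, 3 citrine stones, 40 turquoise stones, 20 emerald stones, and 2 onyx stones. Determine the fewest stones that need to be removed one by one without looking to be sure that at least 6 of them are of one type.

Put each drawn stone into a box by type. The largest draw with every box below 6 takes min(count, 5) from each type; types with fewer than 5 contribute all they have.
Σ min(cᵢ, 5) = 5 + 5 + 5 + 5 + 3 + 3 + 5 + 5 + 2 = 38.
Draw number 38 + 1 = 39 must push one box to 6.

39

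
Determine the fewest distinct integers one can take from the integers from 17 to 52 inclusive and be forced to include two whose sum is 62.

23

Two chosen integers sum to 62 exactly when both halves of some pair {x, 62−x} with 17 ≤ x ≤ 62−x ≤ 45 are chosen — 14 such pairs.
The remaining 8 elements (those with no distinct partner in range) can never complete a 62-sum, so the worst case takes all of them and one from each pair: 8 + 14 = 22.
By pigeonhole, the 23rd integer has to be the second member of some pair, so 22 + 1 = 23.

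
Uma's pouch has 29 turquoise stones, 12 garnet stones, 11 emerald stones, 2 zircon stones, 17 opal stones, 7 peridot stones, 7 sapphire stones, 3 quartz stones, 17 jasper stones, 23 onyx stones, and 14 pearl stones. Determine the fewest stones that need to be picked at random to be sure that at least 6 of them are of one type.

Pigeonhole: the 11 types are the holes; the stones drawn are the pigeons.
To avoid 6 of any one type, the worst case takes at most 5 of each type, or every stone of a type that has fewer than 5.
That gives 5 + 5 + 5 + 2 + 5 + 5 + 5 + 3 + 5 + 5 + 5 = 50 stones with no type reaching 6.
The next stone forces some type to 6, so 50 + 1 = 51.

51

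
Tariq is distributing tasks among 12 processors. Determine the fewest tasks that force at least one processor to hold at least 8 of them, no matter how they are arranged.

85

With 84 tasks one could put exactly 7 in each of the 12 processors, and no processor would reach 8.
One more task must land in a processor that already has 7, giving it 8.
So 12 × 7 + 1 = 85 tasks are required.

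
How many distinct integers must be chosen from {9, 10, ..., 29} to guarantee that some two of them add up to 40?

13

Group the elements by complementary pair {x, 40−x}: {11,29}, {12,28}, {13,27}, …, giving 9 two-element pairs, the single value 20 (it cannot pair with itself since the integers are distinct), and 2 integers whose partner 40−x falls outside [9,29].
By pigeonhole, treating each of those 12 groups as a pigeonhole, one can pick one integer per group — 12 integers — with no two summing to 40.
The 13th integer lands in an occupied pair, forcing a sum of 40.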